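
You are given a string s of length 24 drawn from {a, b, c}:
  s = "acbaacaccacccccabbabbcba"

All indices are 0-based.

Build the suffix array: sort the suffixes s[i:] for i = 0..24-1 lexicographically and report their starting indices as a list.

[23, 3, 15, 18, 4, 0, 6, 9, 22, 2, 17, 16, 19, 20, 14, 5, 8, 21, 1, 13, 7, 12, 11, 10]

rank | idx | suffix
   0 |  23 | a
   1 |   3 | aacaccacccccabbabbcba
   2 |  15 | abbabbcba
   3 |  18 | abbcba
   4 |   4 | acaccacccccabbabbcba
   5 |   0 | acbaacaccacccccabbabbcba
   6 |   6 | accacccccabbabbcba
   7 |   9 | acccccabbabbcba
   8 |  22 | ba
   9 |   2 | baacaccacccccabbabbcba
  10 |  17 | babbcba
  11 |  16 | bbabbcba
  12 |  19 | bbcba
  13 |  20 | bcba
  14 |  14 | cabbabbcba
  15 |   5 | caccacccccabbabbcba
  16 |   8 | cacccccabbabbcba
  17 |  21 | cba
  18 |   1 | cbaacaccacccccabbabbcba
  19 |  13 | ccabbabbcba
  20 |   7 | ccacccccabbabbcba
  21 |  12 | cccabbabbcba
  22 |  11 | ccccabbabbcba
  23 |  10 | cccccabbabbcba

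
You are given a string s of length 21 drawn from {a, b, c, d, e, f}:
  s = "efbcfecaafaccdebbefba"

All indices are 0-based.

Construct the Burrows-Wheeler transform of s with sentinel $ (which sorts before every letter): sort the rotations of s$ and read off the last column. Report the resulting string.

abcfafefbeacbcdfb$aeec

rank  rotation                last
    0  $efbcfecaafaccdebbefba  a
    1  a$efbcfecaafaccdebbefb  b
    2  aafaccdebbefba$efbcfec  c
    3  accdebbefba$efbcfecaaf  f
    4  afaccdebbefba$efbcfeca  a
    5  ba$efbcfecaafaccdebbef  f
    6  bbefba$efbcfecaafaccde  e
    7  bcfecaafaccdebbefba$ef  f
    8  befba$efbcfecaafaccdeb  b
    9  caafaccdebbefba$efbcfe  e
   10  ccdebbefba$efbcfecaafa  a
   11  cdebbefba$efbcfecaafac  c
   12  cfecaafaccdebbefba$efb  b
   13  debbefba$efbcfecaafacc  c
   14  ebbefba$efbcfecaafaccd  d
   15  ecaafaccdebbefba$efbcf  f
   16  efba$efbcfecaafaccdebb  b
   17  efbcfecaafaccdebbefba$  $
   18  faccdebbefba$efbcfecaa  a
   19  fba$efbcfecaafaccdebbe  e
   20  fbcfecaafaccdebbefba$e  e
   21  fecaafaccdebbefba$efbc  c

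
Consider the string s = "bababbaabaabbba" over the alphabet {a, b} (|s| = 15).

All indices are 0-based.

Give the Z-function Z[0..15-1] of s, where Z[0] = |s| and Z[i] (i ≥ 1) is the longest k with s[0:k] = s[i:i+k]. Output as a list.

[15, 0, 3, 0, 1, 2, 0, 0, 2, 0, 0, 1, 1, 2, 0]

Z[0]=15
i=1: fresh scan; Z[1]=0
i=2: fresh scan; Z[2]=3 extend→box=[2,5)
i=3: min(r-i=2, Z[1]=0)=0; Z[3]=0
i=4: min(r-i=1, Z[2]=3)=1; Z[4]=1
i=5: fresh scan; Z[5]=2 extend→box=[5,7)
i=6: min(r-i=1, Z[1]=0)=0; Z[6]=0
i=7: fresh scan; Z[7]=0
i=8: fresh scan; Z[8]=2 extend→box=[8,10)
i=9: min(r-i=1, Z[1]=0)=0; Z[9]=0
i=10: fresh scan; Z[10]=0
i=11: fresh scan; Z[11]=1 extend→box=[11,12)
i=12: fresh scan; Z[12]=1 extend→box=[12,13)
i=13: fresh scan; Z[13]=2 extend→box=[13,15)
i=14: min(r-i=1, Z[1]=0)=0; Z[14]=0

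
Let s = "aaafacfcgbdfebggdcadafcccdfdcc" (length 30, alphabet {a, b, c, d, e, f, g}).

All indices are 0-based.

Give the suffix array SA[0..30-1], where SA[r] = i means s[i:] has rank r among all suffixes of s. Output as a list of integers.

[0, 1, 4, 18, 2, 20, 9, 13, 29, 17, 28, 22, 23, 24, 5, 7, 19, 16, 27, 25, 10, 12, 3, 21, 6, 26, 11, 8, 15, 14]

sorted suffixes:
  #0 SA[0]=0  'aaafacfcgbdfebggdcadafcccdfdcc'
  #1 SA[1]=1  'aafacfcgbdfebggdcadafcccdfdcc'
  #2 SA[2]=4  'acfcgbdfebggdcadafcccdfdcc'
  #3 SA[3]=18  'adafcccdfdcc'
  #4 SA[4]=2  'afacfcgbdfebggdcadafcccdfdcc'
  #5 SA[5]=20  'afcccdfdcc'
  #6 SA[6]=9  'bdfebggdcadafcccdfdcc'
  #7 SA[7]=13  'bggdcadafcccdfdcc'
  #8 SA[8]=29  'c'
  #9 SA[9]=17  'cadafcccdfdcc'
  #10 SA[10]=28  'cc'
  #11 SA[11]=22  'cccdfdcc'
  #12 SA[12]=23  'ccdfdcc'
  #13 SA[13]=24  'cdfdcc'
  #14 SA[14]=5  'cfcgbdfebggdcadafcccdfdcc'
  #15 SA[15]=7  'cgbdfebggdcadafcccdfdcc'
  #16 SA[16]=19  'dafcccdfdcc'
  #17 SA[17]=16  'dcadafcccdfdcc'
  #18 SA[18]=27  'dcc'
  #19 SA[19]=25  'dfdcc'
  #20 SA[20]=10  'dfebggdcadafcccdfdcc'
  #21 SA[21]=12  'ebggdcadafcccdfdcc'
  #22 SA[22]=3  'facfcgbdfebggdcadafcccdfdcc'
  #23 SA[23]=21  'fcccdfdcc'
  #24 SA[24]=6  'fcgbdfebggdcadafcccdfdcc'
  #25 SA[25]=26  'fdcc'
  #26 SA[26]=11  'febggdcadafcccdfdcc'
  #27 SA[27]=8  'gbdfebggdcadafcccdfdcc'
  #28 SA[28]=15  'gdcadafcccdfdcc'
  #29 SA[29]=14  'ggdcadafcccdfdcc'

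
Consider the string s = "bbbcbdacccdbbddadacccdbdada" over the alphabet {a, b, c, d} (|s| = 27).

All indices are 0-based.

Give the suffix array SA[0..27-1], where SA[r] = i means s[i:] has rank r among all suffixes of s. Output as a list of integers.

[26, 6, 17, 24, 15, 0, 1, 11, 2, 4, 22, 12, 3, 7, 18, 8, 19, 9, 20, 25, 5, 16, 23, 14, 10, 21, 13]

sorted suffixes:
  #0 SA[0]=26  'a'
  #1 SA[1]=6  'acccdbbddadacccdbdada'
  #2 SA[2]=17  'acccdbdada'
  #3 SA[3]=24  'ada'
  #4 SA[4]=15  'adacccdbdada'
  #5 SA[5]=0  'bbbcbdacccdbbddadacccdbdada'
  #6 SA[6]=1  'bbcbdacccdbbddadacccdbdada'
  #7 SA[7]=11  'bbddadacccdbdada'
  #8 SA[8]=2  'bcbdacccdbbddadacccdbdada'
  #9 SA[9]=4  'bdacccdbbddadacccdbdada'
  #10 SA[10]=22  'bdada'
  #11 SA[11]=12  'bddadacccdbdada'
  #12 SA[12]=3  'cbdacccdbbddadacccdbdada'
  #13 SA[13]=7  'cccdbbddadacccdbdada'
  #14 SA[14]=18  'cccdbdada'
  #15 SA[15]=8  'ccdbbddadacccdbdada'
  #16 SA[16]=19  'ccdbdada'
  #17 SA[17]=9  'cdbbddadacccdbdada'
  #18 SA[18]=20  'cdbdada'
  #19 SA[19]=25  'da'
  #20 SA[20]=5  'dacccdbbddadacccdbdada'
  #21 SA[21]=16  'dacccdbdada'
  #22 SA[22]=23  'dada'
  #23 SA[23]=14  'dadacccdbdada'
  #24 SA[24]=10  'dbbddadacccdbdada'
  #25 SA[25]=21  'dbdada'
  #26 SA[26]=13  'ddadacccdbdada'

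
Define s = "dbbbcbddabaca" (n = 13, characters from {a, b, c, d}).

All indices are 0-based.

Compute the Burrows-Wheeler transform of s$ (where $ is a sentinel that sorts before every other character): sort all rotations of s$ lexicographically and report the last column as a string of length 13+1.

acdbadbbcabd$b

rank  rotation        last
    0  $dbbbcbddabaca  a
    1  a$dbbbcbddabac  c
    2  abaca$dbbbcbdd  d
    3  aca$dbbbcbddab  b
    4  baca$dbbbcbdda  a
    5  bbbcbddabaca$d  d
    6  bbcbddabaca$db  b
    7  bcbddabaca$dbb  b
    8  bddabaca$dbbbc  c
    9  ca$dbbbcbddaba  a
   10  cbddabaca$dbbb  b
   11  dabaca$dbbbcbd  d
   12  dbbbcbddabaca$  $
   13  ddabaca$dbbbcb  b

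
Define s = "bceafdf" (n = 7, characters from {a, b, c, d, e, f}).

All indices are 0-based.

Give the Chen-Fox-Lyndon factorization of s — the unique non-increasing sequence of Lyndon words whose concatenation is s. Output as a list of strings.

emit factor 1: 'bce' (i=0, period=3)
emit factor 2: 'afdf' (i=3, period=4)

["bce", "afdf"]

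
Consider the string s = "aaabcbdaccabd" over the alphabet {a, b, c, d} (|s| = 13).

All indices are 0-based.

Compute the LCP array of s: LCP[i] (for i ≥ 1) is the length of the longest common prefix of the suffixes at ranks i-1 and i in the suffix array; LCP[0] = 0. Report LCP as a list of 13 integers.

[0, 2, 1, 2, 1, 0, 1, 2, 0, 1, 1, 0, 1]

sorted suffixes:
  #0 SA[0]=0  'aaabcbdaccabd'
  #1 SA[1]=1  'aabcbdaccabd'
  #2 SA[2]=2  'abcbdaccabd'
  #3 SA[3]=10  'abd'
  #4 SA[4]=7  'accabd'
  #5 SA[5]=3  'bcbdaccabd'
  #6 SA[6]=11  'bd'
  #7 SA[7]=5  'bdaccabd'
  #8 SA[8]=9  'cabd'
  #9 SA[9]=4  'cbdaccabd'
  #10 SA[10]=8  'ccabd'
  #11 SA[11]=12  'd'
  #12 SA[12]=6  'daccabd'

SA = [0, 1, 2, 10, 7, 3, 11, 5, 9, 4, 8, 12, 6]
rank  pair      lcp
   1  s[0:],s[1:]  2  'aa'
   2  s[1:],s[2:]  1  'a'
   3  s[2:],s[10:]  2  'ab'
   4  s[10:],s[7:]  1  'a'
   5  s[7:],s[3:]  0  ''
   6  s[3:],s[11:]  1  'b'
   7  s[11:],s[5:]  2  'bd'
   8  s[5:],s[9:]  0  ''
   9  s[9:],s[4:]  1  'c'
  10  s[4:],s[8:]  1  'c'
  11  s[8:],s[12:]  0  ''
  12  s[12:],s[6:]  1  'd'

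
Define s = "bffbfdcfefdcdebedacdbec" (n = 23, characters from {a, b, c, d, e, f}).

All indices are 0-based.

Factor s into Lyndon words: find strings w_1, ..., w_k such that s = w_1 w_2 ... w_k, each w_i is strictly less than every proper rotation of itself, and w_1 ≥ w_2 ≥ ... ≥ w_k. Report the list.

emit factor 1: 'bff' (i=0, period=3)
emit factor 2: 'bfdcfefdcde' (i=3, period=11)
emit factor 3: 'bed' (i=14, period=3)
emit factor 4: 'acdbec' (i=17, period=6)

["bff", "bfdcfefdcde", "bed", "acdbec"]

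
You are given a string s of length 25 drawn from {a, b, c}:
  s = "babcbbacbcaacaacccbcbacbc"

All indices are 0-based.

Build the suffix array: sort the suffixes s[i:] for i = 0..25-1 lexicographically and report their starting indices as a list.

[10, 13, 1, 11, 21, 6, 14, 0, 20, 5, 4, 23, 8, 18, 2, 24, 9, 12, 19, 3, 22, 7, 17, 16, 15]

sorted suffixes:
  #0 SA[0]=10  'aacaacccbcbacbc'
  #1 SA[1]=13  'aacccbcbacbc'
  #2 SA[2]=1  'abcbbacbcaacaacccbcbacbc'
  #3 SA[3]=11  'acaacccbcbacbc'
  #4 SA[4]=21  'acbc'
  #5 SA[5]=6  'acbcaacaacccbcbacbc'
  #6 SA[6]=14  'acccbcbacbc'
  #7 SA[7]=0  'babcbbacbcaacaacccbcbacbc'
  #8 SA[8]=20  'bacbc'
  #9 SA[9]=5  'bacbcaacaacccbcbacbc'
  #10 SA[10]=4  'bbacbcaacaacccbcbacbc'
  #11 SA[11]=23  'bc'
  #12 SA[12]=8  'bcaacaacccbcbacbc'
  #13 SA[13]=18  'bcbacbc'
  #14 SA[14]=2  'bcbbacbcaacaacccbcbacbc'
  #15 SA[15]=24  'c'
  #16 SA[16]=9  'caacaacccbcbacbc'
  #17 SA[17]=12  'caacccbcbacbc'
  #18 SA[18]=19  'cbacbc'
  #19 SA[19]=3  'cbbacbcaacaacccbcbacbc'
  #20 SA[20]=22  'cbc'
  #21 SA[21]=7  'cbcaacaacccbcbacbc'
  #22 SA[22]=17  'cbcbacbc'
  #23 SA[23]=16  'ccbcbacbc'
  #24 SA[24]=15  'cccbcbacbc'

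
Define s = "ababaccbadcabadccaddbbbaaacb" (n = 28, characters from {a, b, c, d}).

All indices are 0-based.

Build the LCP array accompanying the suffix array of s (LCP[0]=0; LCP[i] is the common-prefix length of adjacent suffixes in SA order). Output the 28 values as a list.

[0, 2, 1, 3, 3, 1, 2, 1, 3, 2, 0, 1, 2, 2, 2, 4, 1, 2, 0, 2, 1, 2, 1, 2, 0, 1, 2, 1]

rank | idx | suffix
   0 |  23 | aaacb
   1 |  24 | aacb
   2 |   0 | ababaccbadcabadccaddbbbaaacb
   3 |   2 | abaccbadcabadccaddbbbaaacb
   4 |  11 | abadccaddbbbaaacb
   5 |  25 | acb
   6 |   4 | accbadcabadccaddbbbaaacb
   7 |   8 | adcabadccaddbbbaaacb
   8 |  13 | adccaddbbbaaacb
   9 |  17 | addbbbaaacb
  10 |  27 | b
  11 |  22 | baaacb
  12 |   1 | babaccbadcabadccaddbbbaaacb
  13 |   3 | baccbadcabadccaddbbbaaacb
  14 |   7 | badcabadccaddbbbaaacb
  15 |  12 | badccaddbbbaaacb
  16 |  21 | bbaaacb
  17 |  20 | bbbaaacb
  18 |  10 | cabadccaddbbbaaacb
  19 |  16 | caddbbbaaacb
  20 |  26 | cb
  21 |   6 | cbadcabadccaddbbbaaacb
  22 |  15 | ccaddbbbaaacb
  23 |   5 | ccbadcabadccaddbbbaaacb
  24 |  19 | dbbbaaacb
  25 |   9 | dcabadccaddbbbaaacb
  26 |  14 | dccaddbbbaaacb
  27 |  18 | ddbbbaaacb

SA = [23, 24, 0, 2, 11, 25, 4, 8, 13, 17, 27, 22, 1, 3, 7, 12, 21, 20, 10, 16, 26, 6, 15, 5, 19, 9, 14, 18]
[i] adj suffixes → lcp
  [1] 23/24 → 2 ('aa')
  [2] 24/0 → 1 ('a')
  [3] 0/2 → 3 ('aba')
  [4] 2/11 → 3 ('aba')
  [5] 11/25 → 1 ('a')
  [6] 25/4 → 2 ('ac')
  [7] 4/8 → 1 ('a')
  [8] 8/13 → 3 ('adc')
  [9] 13/17 → 2 ('ad')
  [10] 17/27 → 0 ('')
  [11] 27/22 → 1 ('b')
  [12] 22/1 → 2 ('ba')
  [13] 1/3 → 2 ('ba')
  [14] 3/7 → 2 ('ba')
  [15] 7/12 → 4 ('badc')
  [16] 12/21 → 1 ('b')
  [17] 21/20 → 2 ('bb')
  [18] 20/10 → 0 ('')
  [19] 10/16 → 2 ('ca')
  [20] 16/26 → 1 ('c')
  [21] 26/6 → 2 ('cb')
  [22] 6/15 → 1 ('c')
  [23] 15/5 → 2 ('cc')
  [24] 5/19 → 0 ('')
  [25] 19/9 → 1 ('d')
  [26] 9/14 → 2 ('dc')
  [27] 14/18 → 1 ('d')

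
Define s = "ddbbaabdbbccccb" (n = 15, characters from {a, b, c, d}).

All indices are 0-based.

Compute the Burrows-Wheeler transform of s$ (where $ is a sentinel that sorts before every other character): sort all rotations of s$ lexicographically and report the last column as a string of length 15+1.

rank  rotation          last
    0  $ddbbaabdbbccccb  b
    1  aabdbbccccb$ddbb  b
    2  abdbbccccb$ddbba  a
    3  b$ddbbaabdbbcccc  c
    4  baabdbbccccb$ddb  b
    5  bbaabdbbccccb$dd  d
    6  bbccccb$ddbbaabd  d
    7  bccccb$ddbbaabdb  b
    8  bdbbccccb$ddbbaa  a
    9  cb$ddbbaabdbbccc  c
   10  ccb$ddbbaabdbbcc  c
   11  cccb$ddbbaabdbbc  c
   12  ccccb$ddbbaabdbb  b
   13  dbbaabdbbccccb$d  d
   14  dbbccccb$ddbbaab  b
   15  ddbbaabdbbccccb$  $

bbacbddbacccbdb$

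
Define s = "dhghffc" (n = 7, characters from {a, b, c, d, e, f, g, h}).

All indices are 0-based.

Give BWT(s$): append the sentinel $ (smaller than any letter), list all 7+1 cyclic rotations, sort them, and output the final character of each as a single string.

cf$fhhgd

rank  rotation  last
    0  $dhghffc  c
    1  c$dhghff  f
    2  dhghffc$  $
    3  fc$dhghf  f
    4  ffc$dhgh  h
    5  ghffc$dh  h
    6  hffc$dhg  g
    7  hghffc$d  d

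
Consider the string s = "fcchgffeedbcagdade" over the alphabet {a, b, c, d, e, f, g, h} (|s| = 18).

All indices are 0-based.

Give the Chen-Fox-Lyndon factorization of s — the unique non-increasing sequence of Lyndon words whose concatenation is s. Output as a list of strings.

emit factor 1: 'f' (i=0, period=1)
emit factor 2: 'cchgffeed' (i=1, period=9)
emit factor 3: 'bc' (i=10, period=2)
emit factor 4: 'agd' (i=12, period=3)
emit factor 5: 'ade' (i=15, period=3)

["f", "cchgffeed", "bc", "agd", "ade"]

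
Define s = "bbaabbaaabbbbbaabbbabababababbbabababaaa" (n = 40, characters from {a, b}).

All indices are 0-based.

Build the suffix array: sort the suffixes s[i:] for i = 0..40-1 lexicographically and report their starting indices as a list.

[39, 38, 37, 6, 2, 14, 7, 35, 33, 31, 19, 21, 23, 25, 3, 27, 15, 8, 36, 5, 1, 13, 34, 32, 30, 18, 20, 22, 24, 26, 4, 0, 12, 29, 17, 11, 28, 16, 10, 9]

rank | idx | suffix
   0 |  39 | a
   1 |  38 | aa
   2 |  37 | aaa
   3 |   6 | aaabbbbbaabbbabababababbbabababaaa
   4 |   2 | aabbaaabbbbbaabbbabababababbbabababaaa
   5 |  14 | aabbbabababababbbabababaaa
   6 |   7 | aabbbbbaabbbabababababbbabababaaa
   7 |  35 | abaaa
   8 |  33 | ababaaa
   9 |  31 | abababaaa
  10 |  19 | abababababbbabababaaa
  11 |  21 | ababababbbabababaaa
  12 |  23 | abababbbabababaaa
  13 |  25 | ababbbabababaaa
  14 |   3 | abbaaabbbbbaabbbabababababbbabababaaa
  15 |  27 | abbbabababaaa
  16 |  15 | abbbabababababbbabababaaa
  17 |   8 | abbbbbaabbbabababababbbabababaaa
  18 |  36 | baaa
  19 |   5 | baaabbbbbaabbbabababababbbabababaaa
  20 |   1 | baabbaaabbbbbaabbbabababababbbabababaaa
  21 |  13 | baabbbabababababbbabababaaa
  22 |  34 | babaaa
  23 |  32 | bababaaa
  24 |  30 | babababaaa
  25 |  18 | babababababbbabababaaa
  26 |  20 | bababababbbabababaaa
  27 |  22 | babababbbabababaaa
  28 |  24 | bababbbabababaaa
  29 |  26 | babbbabababaaa
  30 |   4 | bbaaabbbbbaabbbabababababbbabababaaa
  31 |   0 | bbaabbaaabbbbbaabbbabababababbbabababaaa
  32 |  12 | bbaabbbabababababbbabababaaa
  33 |  29 | bbabababaaa
  34 |  17 | bbabababababbbabababaaa
  35 |  11 | bbbaabbbabababababbbabababaaa
  36 |  28 | bbbabababaaa
  37 |  16 | bbbabababababbbabababaaa
  38 |  10 | bbbbaabbbabababababbbabababaaa
  39 |   9 | bbbbbaabbbabababababbbabababaaa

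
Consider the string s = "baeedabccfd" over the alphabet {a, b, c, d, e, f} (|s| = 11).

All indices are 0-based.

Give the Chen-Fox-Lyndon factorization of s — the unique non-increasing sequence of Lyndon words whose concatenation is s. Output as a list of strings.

["b", "aeed", "abccfd"]

emit factor 1: 'b' (i=0, period=1)
emit factor 2: 'aeed' (i=1, period=4)
emit factor 3: 'abccfd' (i=5, period=6)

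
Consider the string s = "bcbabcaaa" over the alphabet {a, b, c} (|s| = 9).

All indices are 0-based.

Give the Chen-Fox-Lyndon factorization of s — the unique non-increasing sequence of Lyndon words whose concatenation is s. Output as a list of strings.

["bc", "b", "abc", "a", "a", "a"]

emit factor 1: 'bc' (i=0, period=2)
emit factor 2: 'b' (i=2, period=1)
emit factor 3: 'abc' (i=3, period=3)
emit factor 4: 'a' (i=6, period=1)
emit factor 5: 'a' (i=7, period=1)
emit factor 6: 'a' (i=8, period=1)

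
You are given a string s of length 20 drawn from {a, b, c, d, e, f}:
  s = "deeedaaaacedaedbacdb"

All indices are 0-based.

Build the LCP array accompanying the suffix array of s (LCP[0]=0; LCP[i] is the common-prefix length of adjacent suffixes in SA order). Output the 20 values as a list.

sorted suffixes:
  #0 SA[0]=5  'aaaacedaedbacdb'
  #1 SA[1]=6  'aaacedaedbacdb'
  #2 SA[2]=7  'aacedaedbacdb'
  #3 SA[3]=16  'acdb'
  #4 SA[4]=8  'acedaedbacdb'
  #5 SA[5]=12  'aedbacdb'
  #6 SA[6]=19  'b'
  #7 SA[7]=15  'bacdb'
  #8 SA[8]=17  'cdb'
  #9 SA[9]=9  'cedaedbacdb'
  #10 SA[10]=4  'daaaacedaedbacdb'
  #11 SA[11]=11  'daedbacdb'
  #12 SA[12]=18  'db'
  #13 SA[13]=14  'dbacdb'
  #14 SA[14]=0  'deeedaaaacedaedbacdb'
  #15 SA[15]=3  'edaaaacedaedbacdb'
  #16 SA[16]=10  'edaedbacdb'
  #17 SA[17]=13  'edbacdb'
  #18 SA[18]=2  'eedaaaacedaedbacdb'
  #19 SA[19]=1  'eeedaaaacedaedbacdb'

SA = [5, 6, 7, 16, 8, 12, 19, 15, 17, 9, 4, 11, 18, 14, 0, 3, 10, 13, 2, 1]
i: (SA[i-1],SA[i]) lcp shared
  1: (5,6) 3 'aaa'
  2: (6,7) 2 'aa'
  3: (7,16) 1 'a'
  4: (16,8) 2 'ac'
  5: (8,12) 1 'a'
  6: (12,19) 0 ''
  7: (19,15) 1 'b'
  8: (15,17) 0 ''
  9: (17,9) 1 'c'
  10: (9,4) 0 ''
  11: (4,11) 2 'da'
  12: (11,18) 1 'd'
  13: (18,14) 2 'db'
  14: (14,0) 1 'd'
  15: (0,3) 0 ''
  16: (3,10) 3 'eda'
  17: (10,13) 2 'ed'
  18: (13,2) 1 'e'
  19: (2,1) 2 'ee'

[0, 3, 2, 1, 2, 1, 0, 1, 0, 1, 0, 2, 1, 2, 1, 0, 3, 2, 1, 2]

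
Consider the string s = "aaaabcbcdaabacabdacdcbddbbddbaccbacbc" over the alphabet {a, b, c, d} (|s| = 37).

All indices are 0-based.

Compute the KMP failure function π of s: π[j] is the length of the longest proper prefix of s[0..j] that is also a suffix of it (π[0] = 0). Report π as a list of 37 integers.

[0, 1, 2, 3, 0, 0, 0, 0, 0, 1, 2, 0, 1, 0, 1, 0, 0, 1, 0, 0, 0, 0, 0, 0, 0, 0, 0, 0, 0, 1, 0, 0, 0, 1, 0, 0, 0]

π[0] = 0
j=1 s[j]='a': π[1]=1 (border 'a')
j=2 s[j]='a': π[2]=2 (border 'aa')
j=3 s[j]='a': π[3]=3 (border 'aaa')
j=4 s[j]='b': k: 3→2→1→0; π[4]=0 (border '')
j=5 s[j]='c': π[5]=0 (border '')
j=6 s[j]='b': π[6]=0 (border '')
j=7 s[j]='c': π[7]=0 (border '')
j=8 s[j]='d': π[8]=0 (border '')
j=9 s[j]='a': π[9]=1 (border 'a')
j=10 s[j]='a': π[10]=2 (border 'aa')
j=11 s[j]='b': k: 2→1→0; π[11]=0 (border '')
j=12 s[j]='a': π[12]=1 (border 'a')
j=13 s[j]='c': k: 1→0; π[13]=0 (border '')
j=14 s[j]='a': π[14]=1 (border 'a')
j=15 s[j]='b': k: 1→0; π[15]=0 (border '')
j=16 s[j]='d': π[16]=0 (border '')
j=17 s[j]='a': π[17]=1 (border 'a')
j=18 s[j]='c': k: 1→0; π[18]=0 (border '')
j=19 s[j]='d': π[19]=0 (border '')
j=20 s[j]='c': π[20]=0 (border '')
j=21 s[j]='b': π[21]=0 (border '')
j=22 s[j]='d': π[22]=0 (border '')
j=23 s[j]='d': π[23]=0 (border '')
j=24 s[j]='b': π[24]=0 (border '')
j=25 s[j]='b': π[25]=0 (border '')
j=26 s[j]='d': π[26]=0 (border '')
j=27 s[j]='d': π[27]=0 (border '')
j=28 s[j]='b': π[28]=0 (border '')
j=29 s[j]='a': π[29]=1 (border 'a')
j=30 s[j]='c': k: 1→0; π[30]=0 (border '')
j=31 s[j]='c': π[31]=0 (border '')
j=32 s[j]='b': π[32]=0 (border '')
j=33 s[j]='a': π[33]=1 (border 'a')
j=34 s[j]='c': k: 1→0; π[34]=0 (border '')
j=35 s[j]='b': π[35]=0 (border '')
j=36 s[j]='c': π[36]=0 (border '')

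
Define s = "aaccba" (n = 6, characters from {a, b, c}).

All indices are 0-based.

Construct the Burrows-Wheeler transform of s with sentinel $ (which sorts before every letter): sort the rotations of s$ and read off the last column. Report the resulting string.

rank  rotation last
    0  $aaccba  a
    1  a$aaccb  b
    2  aaccba$  $
    3  accba$a  a
    4  ba$aacc  c
    5  cba$aac  c
    6  ccba$aa  a

ab$acca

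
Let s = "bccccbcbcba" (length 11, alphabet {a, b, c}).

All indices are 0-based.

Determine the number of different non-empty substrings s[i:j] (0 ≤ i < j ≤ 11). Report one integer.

48

sorted suffixes:
  #0 SA[0]=10  'a'
  #1 SA[1]=9  'ba'
  #2 SA[2]=7  'bcba'
  #3 SA[3]=5  'bcbcba'
  #4 SA[4]=0  'bccccbcbcba'
  #5 SA[5]=8  'cba'
  #6 SA[6]=6  'cbcba'
  #7 SA[7]=4  'cbcbcba'
  #8 SA[8]=3  'ccbcbcba'
  #9 SA[9]=2  'cccbcbcba'
  #10 SA[10]=1  'ccccbcbcba'

SA = [10, 9, 7, 5, 0, 8, 6, 4, 3, 2, 1]
[i] adj suffixes → lcp
  [1] 10/9 → 0 ('')
  [2] 9/7 → 1 ('b')
  [3] 7/5 → 3 ('bcb')
  [4] 5/0 → 2 ('bc')
  [5] 0/8 → 0 ('')
  [6] 8/6 → 2 ('cb')
  [7] 6/4 → 4 ('cbcb')
  [8] 4/3 → 1 ('c')
  [9] 3/2 → 2 ('cc')
  [10] 2/1 → 3 ('ccc')

n(n+1)/2 = 11·12/2 = 66
Σ LCP = 0 + 0 + 1 + 3 + 2 + 0 + 2 + 4 + 1 + 2 + 3 = 18
distinct = 66 − 18 = 48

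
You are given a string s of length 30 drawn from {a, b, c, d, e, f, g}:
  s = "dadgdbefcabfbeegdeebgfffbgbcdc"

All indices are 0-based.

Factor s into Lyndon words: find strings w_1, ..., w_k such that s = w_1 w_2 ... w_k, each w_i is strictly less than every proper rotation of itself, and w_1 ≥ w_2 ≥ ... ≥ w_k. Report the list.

["d", "adgdbefc", "abfbeegdeebgfffbgbcdc"]

emit factor 1: 'd' (i=0, period=1)
emit factor 2: 'adgdbefc' (i=1, period=8)
emit factor 3: 'abfbeegdeebgfffbgbcdc' (i=9, period=21)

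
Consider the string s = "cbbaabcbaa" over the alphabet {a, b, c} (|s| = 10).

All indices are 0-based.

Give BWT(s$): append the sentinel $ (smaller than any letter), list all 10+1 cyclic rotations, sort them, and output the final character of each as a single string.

rank  rotation     last
    0  $cbbaabcbaa  a
    1  a$cbbaabcba  a
    2  aa$cbbaabcb  b
    3  aabcbaa$cbb  b
    4  abcbaa$cbba  a
    5  baa$cbbaabc  c
    6  baabcbaa$cb  b
    7  bbaabcbaa$c  c
    8  bcbaa$cbbaa  a
    9  cbaa$cbbaab  b
   10  cbbaabcbaa$  $

aabbacbcab$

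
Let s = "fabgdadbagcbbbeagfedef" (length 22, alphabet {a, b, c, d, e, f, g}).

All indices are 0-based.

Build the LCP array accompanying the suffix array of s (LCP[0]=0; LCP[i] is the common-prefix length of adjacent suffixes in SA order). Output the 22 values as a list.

[0, 1, 1, 2, 0, 1, 2, 1, 1, 0, 0, 1, 1, 0, 1, 1, 0, 1, 1, 0, 1, 1]

rank | idx | suffix
   0 |   1 | abgdadbagcbbbeagfedef
   1 |   5 | adbagcbbbeagfedef
   2 |   8 | agcbbbeagfedef
   3 |  15 | agfedef
   4 |   7 | bagcbbbeagfedef
   5 |  11 | bbbeagfedef
   6 |  12 | bbeagfedef
   7 |  13 | beagfedef
   8 |   2 | bgdadbagcbbbeagfedef
   9 |  10 | cbbbeagfedef
  10 |   4 | dadbagcbbbeagfedef
  11 |   6 | dbagcbbbeagfedef
  12 |  19 | def
  13 |  14 | eagfedef
  14 |  18 | edef
  15 |  20 | ef
  16 |  21 | f
  17 |   0 | fabgdadbagcbbbeagfedef
  18 |  17 | fedef
  19 |   9 | gcbbbeagfedef
  20 |   3 | gdadbagcbbbeagfedef
  21 |  16 | gfedef

SA = [1, 5, 8, 15, 7, 11, 12, 13, 2, 10, 4, 6, 19, 14, 18, 20, 21, 0, 17, 9, 3, 16]
i: (SA[i-1],SA[i]) lcp shared
  1: (1,5) 1 'a'
  2: (5,8) 1 'a'
  3: (8,15) 2 'ag'
  4: (15,7) 0 ''
  5: (7,11) 1 'b'
  6: (11,12) 2 'bb'
  7: (12,13) 1 'b'
  8: (13,2) 1 'b'
  9: (2,10) 0 ''
  10: (10,4) 0 ''
  11: (4,6) 1 'd'
  12: (6,19) 1 'd'
  13: (19,14) 0 ''
  14: (14,18) 1 'e'
  15: (18,20) 1 'e'
  16: (20,21) 0 ''
  17: (21,0) 1 'f'
  18: (0,17) 1 'f'
  19: (17,9) 0 ''
  20: (9,3) 1 'g'
  21: (3,16) 1 'g'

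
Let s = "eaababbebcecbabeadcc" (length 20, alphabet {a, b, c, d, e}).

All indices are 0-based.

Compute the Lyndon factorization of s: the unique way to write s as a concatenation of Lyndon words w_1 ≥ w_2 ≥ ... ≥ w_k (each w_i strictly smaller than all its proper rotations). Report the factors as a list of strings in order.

["e", "aababbebcecbabeadcc"]

emit factor 1: 'e' (i=0, period=1)
emit factor 2: 'aababbebcecbabeadcc' (i=1, period=19)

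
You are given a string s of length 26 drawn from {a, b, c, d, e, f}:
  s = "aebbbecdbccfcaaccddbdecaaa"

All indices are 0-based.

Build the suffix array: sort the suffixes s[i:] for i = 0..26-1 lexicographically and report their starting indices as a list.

rank→(start, suffix):
  0 → (25, 'a')
  1 → (24, 'aa')
  2 → (23, 'aaa')
  3 → (13, 'aaccddbdecaaa')
  4 → (14, 'accddbdecaaa')
  5 → (0, 'aebbbecdbccfcaaccddbdecaaa')
  6 → (2, 'bbbecdbccfcaaccddbdecaaa')
  7 → (3, 'bbecdbccfcaaccddbdecaaa')
  8 → (8, 'bccfcaaccddbdecaaa')
  9 → (19, 'bdecaaa')
  10 → (4, 'becdbccfcaaccddbdecaaa')
  11 → (22, 'caaa')
  12 → (12, 'caaccddbdecaaa')
  13 → (15, 'ccddbdecaaa')
  14 → (9, 'ccfcaaccddbdecaaa')
  15 → (6, 'cdbccfcaaccddbdecaaa')
  16 → (16, 'cddbdecaaa')
  17 → (10, 'cfcaaccddbdecaaa')
  18 → (7, 'dbccfcaaccddbdecaaa')
  19 → (18, 'dbdecaaa')
  20 → (17, 'ddbdecaaa')
  21 → (20, 'decaaa')
  22 → (1, 'ebbbecdbccfcaaccddbdecaaa')
  23 → (21, 'ecaaa')
  24 → (5, 'ecdbccfcaaccddbdecaaa')
  25 → (11, 'fcaaccddbdecaaa')

[25, 24, 23, 13, 14, 0, 2, 3, 8, 19, 4, 22, 12, 15, 9, 6, 16, 10, 7, 18, 17, 20, 1, 21, 5, 11]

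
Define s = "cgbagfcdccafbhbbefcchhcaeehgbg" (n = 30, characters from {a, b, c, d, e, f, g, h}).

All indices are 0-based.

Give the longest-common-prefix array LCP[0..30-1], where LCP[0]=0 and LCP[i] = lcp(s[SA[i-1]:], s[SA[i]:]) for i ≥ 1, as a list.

[0, 1, 1, 0, 1, 1, 1, 1, 0, 2, 1, 2, 1, 1, 1, 0, 0, 1, 1, 0, 1, 2, 0, 1, 2, 1, 0, 1, 1, 1]

sorted suffixes:
  #0 SA[0]=23  'aeehgbg'
  #1 SA[1]=10  'afbhbbefcchhcaeehgbg'
  #2 SA[2]=3  'agfcdccafbhbbefcchhcaeehgbg'
  #3 SA[3]=2  'bagfcdccafbhbbefcchhcaeehgbg'
  #4 SA[4]=14  'bbefcchhcaeehgbg'
  #5 SA[5]=15  'befcchhcaeehgbg'
  #6 SA[6]=28  'bg'
  #7 SA[7]=12  'bhbbefcchhcaeehgbg'
  #8 SA[8]=22  'caeehgbg'
  #9 SA[9]=9  'cafbhbbefcchhcaeehgbg'
  #10 SA[10]=8  'ccafbhbbefcchhcaeehgbg'
  #11 SA[11]=18  'cchhcaeehgbg'
  #12 SA[12]=6  'cdccafbhbbefcchhcaeehgbg'
  #13 SA[13]=0  'cgbagfcdccafbhbbefcchhcaeehgbg'
  #14 SA[14]=19  'chhcaeehgbg'
  #15 SA[15]=7  'dccafbhbbefcchhcaeehgbg'
  #16 SA[16]=24  'eehgbg'
  #17 SA[17]=16  'efcchhcaeehgbg'
  #18 SA[18]=25  'ehgbg'
  #19 SA[19]=11  'fbhbbefcchhcaeehgbg'
  #20 SA[20]=17  'fcchhcaeehgbg'
  #21 SA[21]=5  'fcdccafbhbbefcchhcaeehgbg'
  #22 SA[22]=29  'g'
  #23 SA[23]=1  'gbagfcdccafbhbbefcchhcaeehgbg'
  #24 SA[24]=27  'gbg'
  #25 SA[25]=4  'gfcdccafbhbbefcchhcaeehgbg'
  #26 SA[26]=13  'hbbefcchhcaeehgbg'
  #27 SA[27]=21  'hcaeehgbg'
  #28 SA[28]=26  'hgbg'
  #29 SA[29]=20  'hhcaeehgbg'

SA = [23, 10, 3, 2, 14, 15, 28, 12, 22, 9, 8, 18, 6, 0, 19, 7, 24, 16, 25, 11, 17, 5, 29, 1, 27, 4, 13, 21, 26, 20]
[i] adj suffixes → lcp
  [1] 23/10 → 1 ('a')
  [2] 10/3 → 1 ('a')
  [3] 3/2 → 0 ('')
  [4] 2/14 → 1 ('b')
  [5] 14/15 → 1 ('b')
  [6] 15/28 → 1 ('b')
  [7] 28/12 → 1 ('b')
  [8] 12/22 → 0 ('')
  [9] 22/9 → 2 ('ca')
  [10] 9/8 → 1 ('c')
  [11] 8/18 → 2 ('cc')
  [12] 18/6 → 1 ('c')
  [13] 6/0 → 1 ('c')
  [14] 0/19 → 1 ('c')
  [15] 19/7 → 0 ('')
  [16] 7/24 → 0 ('')
  [17] 24/16 → 1 ('e')
  [18] 16/25 → 1 ('e')
  [19] 25/11 → 0 ('')
  [20] 11/17 → 1 ('f')
  [21] 17/5 → 2 ('fc')
  [22] 5/29 → 0 ('')
  [23] 29/1 → 1 ('g')
  [24] 1/27 → 2 ('gb')
  [25] 27/4 → 1 ('g')
  [26] 4/13 → 0 ('')
  [27] 13/21 → 1 ('h')
  [28] 21/26 → 1 ('h')
  [29] 26/20 → 1 ('h')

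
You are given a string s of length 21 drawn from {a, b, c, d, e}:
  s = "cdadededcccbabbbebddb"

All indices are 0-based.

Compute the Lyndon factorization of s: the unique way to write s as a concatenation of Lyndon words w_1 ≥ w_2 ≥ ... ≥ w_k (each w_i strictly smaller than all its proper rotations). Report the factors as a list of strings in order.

emit factor 1: 'cd' (i=0, period=2)
emit factor 2: 'adededcccb' (i=2, period=10)
emit factor 3: 'abbbebddb' (i=12, period=9)

["cd", "adededcccb", "abbbebddb"]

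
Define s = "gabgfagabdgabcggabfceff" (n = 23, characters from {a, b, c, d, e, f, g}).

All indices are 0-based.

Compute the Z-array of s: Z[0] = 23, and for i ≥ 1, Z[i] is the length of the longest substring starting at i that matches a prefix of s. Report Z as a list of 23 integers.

Z[0]=23
i=1: fresh scan; Z[1]=0
i=2: fresh scan; Z[2]=0
i=3: fresh scan; Z[3]=1 grow→box=[3,4)
i=4: fresh scan; Z[4]=0
i=5: fresh scan; Z[5]=0
i=6: fresh scan; Z[6]=3 grow→box=[6,9)
i=7: min(r-i=2, Z[1]=0)=0; Z[7]=0
i=8: min(r-i=1, Z[2]=0)=0; Z[8]=0
i=9: fresh scan; Z[9]=0
i=10: fresh scan; Z[10]=3 grow→box=[10,13)
i=11: min(r-i=2, Z[1]=0)=0; Z[11]=0
i=12: min(r-i=1, Z[2]=0)=0; Z[12]=0
i=13: fresh scan; Z[13]=0
i=14: fresh scan; Z[14]=1 grow→box=[14,15)
i=15: fresh scan; Z[15]=3 grow→box=[15,18)
i=16: min(r-i=2, Z[1]=0)=0; Z[16]=0
i=17: min(r-i=1, Z[2]=0)=0; Z[17]=0
i=18: fresh scan; Z[18]=0
i=19: fresh scan; Z[19]=0
i=20: fresh scan; Z[20]=0
i=21: fresh scan; Z[21]=0
i=22: fresh scan; Z[22]=0

[23, 0, 0, 1, 0, 0, 3, 0, 0, 0, 3, 0, 0, 0, 1, 3, 0, 0, 0, 0, 0, 0, 0]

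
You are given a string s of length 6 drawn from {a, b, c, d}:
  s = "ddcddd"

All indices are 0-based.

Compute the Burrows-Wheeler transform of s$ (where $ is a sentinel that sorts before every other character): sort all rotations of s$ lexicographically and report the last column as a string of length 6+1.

ddddd$c

rank  rotation last
    0  $ddcddd  d
    1  cddd$dd  d
    2  d$ddcdd  d
    3  dcddd$d  d
    4  dd$ddcd  d
    5  ddcddd$  $
    6  ddd$ddc  c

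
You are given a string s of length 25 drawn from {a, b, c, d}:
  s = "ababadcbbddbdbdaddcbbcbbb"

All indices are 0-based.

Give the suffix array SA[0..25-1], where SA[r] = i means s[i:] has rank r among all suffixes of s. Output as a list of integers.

[0, 2, 4, 15, 24, 1, 3, 23, 22, 19, 7, 20, 13, 11, 8, 21, 18, 6, 14, 12, 10, 17, 5, 9, 16]

rank→(start, suffix):
  0 → (0, 'ababadcbbddbdbdaddcbbcbbb')
  1 → (2, 'abadcbbddbdbdaddcbbcbbb')
  2 → (4, 'adcbbddbdbdaddcbbcbbb')
  3 → (15, 'addcbbcbbb')
  4 → (24, 'b')
  5 → (1, 'babadcbbddbdbdaddcbbcbbb')
  6 → (3, 'badcbbddbdbdaddcbbcbbb')
  7 → (23, 'bb')
  8 → (22, 'bbb')
  9 → (19, 'bbcbbb')
  10 → (7, 'bbddbdbdaddcbbcbbb')
  11 → (20, 'bcbbb')
  12 → (13, 'bdaddcbbcbbb')
  13 → (11, 'bdbdaddcbbcbbb')
  14 → (8, 'bddbdbdaddcbbcbbb')
  15 → (21, 'cbbb')
  16 → (18, 'cbbcbbb')
  17 → (6, 'cbbddbdbdaddcbbcbbb')
  18 → (14, 'daddcbbcbbb')
  19 → (12, 'dbdaddcbbcbbb')
  20 → (10, 'dbdbdaddcbbcbbb')
  21 → (17, 'dcbbcbbb')
  22 → (5, 'dcbbddbdbdaddcbbcbbb')
  23 → (9, 'ddbdbdaddcbbcbbb')
  24 → (16, 'ddcbbcbbb')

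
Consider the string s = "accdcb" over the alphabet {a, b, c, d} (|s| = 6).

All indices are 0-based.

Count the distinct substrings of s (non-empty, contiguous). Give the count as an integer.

rank→(start, suffix):
  0 → (0, 'accdcb')
  1 → (5, 'b')
  2 → (4, 'cb')
  3 → (1, 'ccdcb')
  4 → (2, 'cdcb')
  5 → (3, 'dcb')

SA = [0, 5, 4, 1, 2, 3]
i: (SA[i-1],SA[i]) lcp shared
  1: (0,5) 0 ''
  2: (5,4) 0 ''
  3: (4,1) 1 'c'
  4: (1,2) 1 'c'
  5: (2,3) 0 ''

n(n+1)/2 = 6·7/2 = 21
Σ LCP = 0 + 0 + 0 + 1 + 1 + 0 = 2
distinct = 21 − 2 = 19

19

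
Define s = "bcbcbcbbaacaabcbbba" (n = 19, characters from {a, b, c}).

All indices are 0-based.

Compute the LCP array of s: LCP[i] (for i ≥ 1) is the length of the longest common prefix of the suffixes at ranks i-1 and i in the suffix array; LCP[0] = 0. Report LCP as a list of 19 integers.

[0, 1, 2, 1, 1, 0, 2, 1, 3, 2, 1, 4, 3, 5, 0, 1, 3, 2, 4]

sorted suffixes:
  #0 SA[0]=18  'a'
  #1 SA[1]=11  'aabcbbba'
  #2 SA[2]=8  'aacaabcbbba'
  #3 SA[3]=12  'abcbbba'
  #4 SA[4]=9  'acaabcbbba'
  #5 SA[5]=17  'ba'
  #6 SA[6]=7  'baacaabcbbba'
  #7 SA[7]=16  'bba'
  #8 SA[8]=6  'bbaacaabcbbba'
  #9 SA[9]=15  'bbba'
  #10 SA[10]=4  'bcbbaacaabcbbba'
  #11 SA[11]=13  'bcbbba'
  #12 SA[12]=2  'bcbcbbaacaabcbbba'
  #13 SA[13]=0  'bcbcbcbbaacaabcbbba'
  #14 SA[14]=10  'caabcbbba'
  #15 SA[15]=5  'cbbaacaabcbbba'
  #16 SA[16]=14  'cbbba'
  #17 SA[17]=3  'cbcbbaacaabcbbba'
  #18 SA[18]=1  'cbcbcbbaacaabcbbba'

SA = [18, 11, 8, 12, 9, 17, 7, 16, 6, 15, 4, 13, 2, 0, 10, 5, 14, 3, 1]
rank  pair      lcp
   1  s[18:],s[11:]  1  'a'
   2  s[11:],s[8:]  2  'aa'
   3  s[8:],s[12:]  1  'a'
   4  s[12:],s[9:]  1  'a'
   5  s[9:],s[17:]  0  ''
   6  s[17:],s[7:]  2  'ba'
   7  s[7:],s[16:]  1  'b'
   8  s[16:],s[6:]  3  'bba'
   9  s[6:],s[15:]  2  'bb'
  10  s[15:],s[4:]  1  'b'
  11  s[4:],s[13:]  4  'bcbb'
  12  s[13:],s[2:]  3  'bcb'
  13  s[2:],s[0:]  5  'bcbcb'
  14  s[0:],s[10:]  0  ''
  15  s[10:],s[5:]  1  'c'
  16  s[5:],s[14:]  3  'cbb'
  17  s[14:],s[3:]  2  'cb'
  18  s[3:],s[1:]  4  'cbcb'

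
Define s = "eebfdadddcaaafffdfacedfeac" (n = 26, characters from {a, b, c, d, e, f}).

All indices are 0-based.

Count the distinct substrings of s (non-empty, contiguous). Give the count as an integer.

325

rank | idx | suffix
   0 |  10 | aaafffdfacedfeac
   1 |  11 | aafffdfacedfeac
   2 |  24 | ac
   3 |  18 | acedfeac
   4 |   5 | adddcaaafffdfacedfeac
   5 |  12 | afffdfacedfeac
   6 |   2 | bfdadddcaaafffdfacedfeac
   7 |  25 | c
   8 |   9 | caaafffdfacedfeac
   9 |  19 | cedfeac
  10 |   4 | dadddcaaafffdfacedfeac
  11 |   8 | dcaaafffdfacedfeac
  12 |   7 | ddcaaafffdfacedfeac
  13 |   6 | dddcaaafffdfacedfeac
  14 |  16 | dfacedfeac
  15 |  21 | dfeac
  16 |  23 | eac
  17 |   1 | ebfdadddcaaafffdfacedfeac
  18 |  20 | edfeac
  19 |   0 | eebfdadddcaaafffdfacedfeac
  20 |  17 | facedfeac
  21 |   3 | fdadddcaaafffdfacedfeac
  22 |  15 | fdfacedfeac
  23 |  22 | feac
  24 |  14 | ffdfacedfeac
  25 |  13 | fffdfacedfeac

SA = [10, 11, 24, 18, 5, 12, 2, 25, 9, 19, 4, 8, 7, 6, 16, 21, 23, 1, 20, 0, 17, 3, 15, 22, 14, 13]
rank  pair      lcp
   1  s[10:],s[11:]  2  'aa'
   2  s[11:],s[24:]  1  'a'
   3  s[24:],s[18:]  2  'ac'
   4  s[18:],s[5:]  1  'a'
   5  s[5:],s[12:]  1  'a'
   6  s[12:],s[2:]  0  ''
   7  s[2:],s[25:]  0  ''
   8  s[25:],s[9:]  1  'c'
   9  s[9:],s[19:]  1  'c'
  10  s[19:],s[4:]  0  ''
  11  s[4:],s[8:]  1  'd'
  12  s[8:],s[7:]  1  'd'
  13  s[7:],s[6:]  2  'dd'
  14  s[6:],s[16:]  1  'd'
  15  s[16:],s[21:]  2  'df'
  16  s[21:],s[23:]  0  ''
  17  s[23:],s[1:]  1  'e'
  18  s[1:],s[20:]  1  'e'
  19  s[20:],s[0:]  1  'e'
  20  s[0:],s[17:]  0  ''
  21  s[17:],s[3:]  1  'f'
  22  s[3:],s[15:]  2  'fd'
  23  s[15:],s[22:]  1  'f'
  24  s[22:],s[14:]  1  'f'
  25  s[14:],s[13:]  2  'ff'

n(n+1)/2 = 26·27/2 = 351
Σ LCP = 0 + 2 + 1 + 2 + 1 + 1 + 0 + 0 + 1 + 1 + 0 + 1 + 1 + 2 + 1 + 2 + 0 + 1 + 1 + 1 + 0 + 1 + 2 + 1 + 1 + 2 = 26
distinct = 351 − 26 = 325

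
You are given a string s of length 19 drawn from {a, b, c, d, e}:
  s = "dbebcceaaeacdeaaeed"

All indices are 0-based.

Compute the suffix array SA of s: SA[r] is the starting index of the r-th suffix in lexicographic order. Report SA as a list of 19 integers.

[7, 14, 10, 8, 15, 3, 1, 4, 11, 5, 18, 0, 12, 6, 13, 9, 2, 17, 16]

rank→(start, suffix):
  0 → (7, 'aaeacdeaaeed')
  1 → (14, 'aaeed')
  2 → (10, 'acdeaaeed')
  3 → (8, 'aeacdeaaeed')
  4 → (15, 'aeed')
  5 → (3, 'bcceaaeacdeaaeed')
  6 → (1, 'bebcceaaeacdeaaeed')
  7 → (4, 'cceaaeacdeaaeed')
  8 → (11, 'cdeaaeed')
  9 → (5, 'ceaaeacdeaaeed')
  10 → (18, 'd')
  11 → (0, 'dbebcceaaeacdeaaeed')
  12 → (12, 'deaaeed')
  13 → (6, 'eaaeacdeaaeed')
  14 → (13, 'eaaeed')
  15 → (9, 'eacdeaaeed')
  16 → (2, 'ebcceaaeacdeaaeed')
  17 → (17, 'ed')
  18 → (16, 'eed')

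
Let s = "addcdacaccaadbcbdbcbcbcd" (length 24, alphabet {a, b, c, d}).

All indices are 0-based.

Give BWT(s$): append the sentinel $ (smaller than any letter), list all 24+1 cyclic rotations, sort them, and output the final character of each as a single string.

dcdca$dcdcccabbbabdccbada

rank  rotation                   last
    0  $addcdacaccaadbcbdbcbcbcd  d
    1  aadbcbdbcbcbcd$addcdacacc  c
    2  acaccaadbcbdbcbcbcd$addcd  d
    3  accaadbcbdbcbcbcd$addcdac  c
    4  adbcbdbcbcbcd$addcdacacca  a
    5  addcdacaccaadbcbdbcbcbcd$  $
    6  bcbcbcd$addcdacaccaadbcbd  d
    7  bcbcd$addcdacaccaadbcbdbc  c
    8  bcbdbcbcbcd$addcdacaccaad  d
    9  bcd$addcdacaccaadbcbdbcbc  c
   10  bdbcbcbcd$addcdacaccaadbc  c
   11  caadbcbdbcbcbcd$addcdacac  c
   12  caccaadbcbdbcbcbcd$addcda  a
   13  cbcbcd$addcdacaccaadbcbdb  b
   14  cbcd$addcdacaccaadbcbdbcb  b
   15  cbdbcbcbcd$addcdacaccaadb  b
   16  ccaadbcbdbcbcbcd$addcdaca  a
   17  cd$addcdacaccaadbcbdbcbcb  b
   18  cdacaccaadbcbdbcbcbcd$add  d
   19  d$addcdacaccaadbcbdbcbcbc  c
   20  dacaccaadbcbdbcbcbcd$addc  c
   21  dbcbcbcd$addcdacaccaadbcb  b
   22  dbcbdbcbcbcd$addcdacaccaa  a
   23  dcdacaccaadbcbdbcbcbcd$ad  d
   24  ddcdacaccaadbcbdbcbcbcd$a  a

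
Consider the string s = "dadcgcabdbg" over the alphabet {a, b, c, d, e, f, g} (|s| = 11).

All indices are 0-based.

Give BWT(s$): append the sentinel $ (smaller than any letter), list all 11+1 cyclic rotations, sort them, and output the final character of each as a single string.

rank  rotation      last
    0  $dadcgcabdbg  g
    1  abdbg$dadcgc  c
    2  adcgcabdbg$d  d
    3  bdbg$dadcgca  a
    4  bg$dadcgcabd  d
    5  cabdbg$dadcg  g
    6  cgcabdbg$dad  d
    7  dadcgcabdbg$  $
    8  dbg$dadcgcab  b
    9  dcgcabdbg$da  a
   10  g$dadcgcabdb  b
   11  gcabdbg$dadc  c

gcdadgd$babc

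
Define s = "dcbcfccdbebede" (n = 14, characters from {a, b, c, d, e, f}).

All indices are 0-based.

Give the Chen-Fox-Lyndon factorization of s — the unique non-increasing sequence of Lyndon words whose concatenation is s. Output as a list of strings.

["d", "c", "bcfccdbebede"]

emit factor 1: 'd' (i=0, period=1)
emit factor 2: 'c' (i=1, period=1)
emit factor 3: 'bcfccdbebede' (i=2, period=12)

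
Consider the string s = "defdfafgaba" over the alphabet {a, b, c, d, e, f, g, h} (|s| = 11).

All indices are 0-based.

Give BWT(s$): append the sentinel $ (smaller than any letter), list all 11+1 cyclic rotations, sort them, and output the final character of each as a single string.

abgfa$fddeaf

rank  rotation      last
    0  $defdfafgaba  a
    1  a$defdfafgab  b
    2  aba$defdfafg  g
    3  afgaba$defdf  f
    4  ba$defdfafga  a
    5  defdfafgaba$  $
    6  dfafgaba$def  f
    7  efdfafgaba$d  d
    8  fafgaba$defd  d
    9  fdfafgaba$de  e
   10  fgaba$defdfa  a
   11  gaba$defdfaf  f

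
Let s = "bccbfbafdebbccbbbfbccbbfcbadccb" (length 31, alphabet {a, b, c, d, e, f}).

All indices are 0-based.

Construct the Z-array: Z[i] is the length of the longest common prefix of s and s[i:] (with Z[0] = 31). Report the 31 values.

[31, 0, 0, 1, 0, 1, 0, 0, 0, 0, 1, 4, 0, 0, 1, 1, 1, 0, 4, 0, 0, 1, 1, 0, 0, 1, 0, 0, 0, 0, 1]

Z[0]=31
i=1: fresh scan; Z[1]=0
i=2: fresh scan; Z[2]=0
i=3: fresh scan; Z[3]=1 grow→box=[3,4)
i=4: fresh scan; Z[4]=0
i=5: fresh scan; Z[5]=1 grow→box=[5,6)
i=6: fresh scan; Z[6]=0
i=7: fresh scan; Z[7]=0
i=8: fresh scan; Z[8]=0
i=9: fresh scan; Z[9]=0
i=10: fresh scan; Z[10]=1 grow→box=[10,11)
i=11: fresh scan; Z[11]=4 grow→box=[11,15)
i=12: min(r-i=3, Z[1]=0)=0; Z[12]=0
i=13: min(r-i=2, Z[2]=0)=0; Z[13]=0
i=14: min(r-i=1, Z[3]=1)=1; Z[14]=1
i=15: fresh scan; Z[15]=1 grow→box=[15,16)
i=16: fresh scan; Z[16]=1 grow→box=[16,17)
i=17: fresh scan; Z[17]=0
i=18: fresh scan; Z[18]=4 grow→box=[18,22)
i=19: min(r-i=3, Z[1]=0)=0; Z[19]=0
i=20: min(r-i=2, Z[2]=0)=0; Z[20]=0
i=21: min(r-i=1, Z[3]=1)=1; Z[21]=1
i=22: fresh scan; Z[22]=1 grow→box=[22,23)
i=23: fresh scan; Z[23]=0
i=24: fresh scan; Z[24]=0
i=25: fresh scan; Z[25]=1 grow→box=[25,26)
i=26: fresh scan; Z[26]=0
i=27: fresh scan; Z[27]=0
i=28: fresh scan; Z[28]=0
i=29: fresh scan; Z[29]=0
i=30: fresh scan; Z[30]=1 grow→box=[30,31)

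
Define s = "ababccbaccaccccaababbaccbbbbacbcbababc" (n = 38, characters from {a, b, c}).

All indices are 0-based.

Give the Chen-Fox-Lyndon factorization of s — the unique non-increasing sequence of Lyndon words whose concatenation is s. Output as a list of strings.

emit factor 1: 'ababccbaccacccc' (i=0, period=15)
emit factor 2: 'aababbaccbbbbacbcbababc' (i=15, period=23)

["ababccbaccacccc", "aababbaccbbbbacbcbababc"]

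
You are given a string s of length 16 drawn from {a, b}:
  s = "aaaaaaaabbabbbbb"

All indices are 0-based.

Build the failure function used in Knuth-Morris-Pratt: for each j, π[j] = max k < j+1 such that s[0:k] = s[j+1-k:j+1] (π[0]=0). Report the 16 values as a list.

[0, 1, 2, 3, 4, 5, 6, 7, 0, 0, 1, 0, 0, 0, 0, 0]

π[0] = 0
j=1 s[j]='a': π[1]=1 (border 'a')
j=2 s[j]='a': π[2]=2 (border 'aa')
j=3 s[j]='a': π[3]=3 (border 'aaa')
j=4 s[j]='a': π[4]=4 (border 'aaaa')
j=5 s[j]='a': π[5]=5 (border 'aaaaa')
j=6 s[j]='a': π[6]=6 (border 'aaaaaa')
j=7 s[j]='a': π[7]=7 (border 'aaaaaaa')
j=8 s[j]='b': k: 7→6→5→4→3→2→1→0; π[8]=0 (border '')
j=9 s[j]='b': π[9]=0 (border '')
j=10 s[j]='a': π[10]=1 (border 'a')
j=11 s[j]='b': k: 1→0; π[11]=0 (border '')
j=12 s[j]='b': π[12]=0 (border '')
j=13 s[j]='b': π[13]=0 (border '')
j=14 s[j]='b': π[14]=0 (border '')
j=15 s[j]='b': π[15]=0 (border '')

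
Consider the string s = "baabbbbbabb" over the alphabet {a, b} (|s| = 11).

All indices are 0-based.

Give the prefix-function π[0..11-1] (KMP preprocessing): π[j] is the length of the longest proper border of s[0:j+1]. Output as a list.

π[0] = 0
j=1 s[j]='a': π[1]=0 (border '')
j=2 s[j]='a': π[2]=0 (border '')
j=3 s[j]='b': π[3]=1 (border 'b')
j=4 s[j]='b': k: 1→0; π[4]=1 (border 'b')
j=5 s[j]='b': k: 1→0; π[5]=1 (border 'b')
j=6 s[j]='b': k: 1→0; π[6]=1 (border 'b')
j=7 s[j]='b': k: 1→0; π[7]=1 (border 'b')
j=8 s[j]='a': π[8]=2 (border 'ba')
j=9 s[j]='b': k: 2→0; π[9]=1 (border 'b')
j=10 s[j]='b': k: 1→0; π[10]=1 (border 'b')

[0, 0, 0, 1, 1, 1, 1, 1, 2, 1, 1]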